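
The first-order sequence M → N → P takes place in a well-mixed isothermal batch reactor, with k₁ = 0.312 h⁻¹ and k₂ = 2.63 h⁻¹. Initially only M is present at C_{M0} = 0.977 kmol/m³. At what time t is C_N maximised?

Setting dC_N/dt = 0 gives t_opt = ln(k₂/k₁)/(k₂−k₁).
= ln(2.63/0.312)/(2.63−0.312) = ln(8.429)/2.318 = 2.132/2.318 = 0.920 h.

0.920 h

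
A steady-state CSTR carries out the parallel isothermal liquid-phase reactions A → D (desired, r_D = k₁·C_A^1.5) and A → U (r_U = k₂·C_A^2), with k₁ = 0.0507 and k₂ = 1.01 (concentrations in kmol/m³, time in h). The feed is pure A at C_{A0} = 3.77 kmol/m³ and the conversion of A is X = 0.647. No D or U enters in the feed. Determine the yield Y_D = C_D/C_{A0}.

0.0270

Exit C_A = C_{A0}(1−X) = 3.77×0.353 = 1.331 kmol/m³.
In a CSTR the entire volume is at exit conditions, so r_D = 0.0507×1.331^1.5 = 0.07784 and r_U = 1.01×1.331^2 = 1.789.
Fraction of consumed A going to D: r_D/(r_D+r_U) = 0.04170.
C_D = 0.04170·C_{A0}·X = 0.04170×3.77×0.647 = 0.102 kmol/m³; Y_D = C_D/C_{A0} = 0.0270.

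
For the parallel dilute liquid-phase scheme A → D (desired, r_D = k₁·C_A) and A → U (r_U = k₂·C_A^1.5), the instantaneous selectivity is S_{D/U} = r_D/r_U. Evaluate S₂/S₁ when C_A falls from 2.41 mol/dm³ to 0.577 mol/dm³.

S_{D/U} = (k₁/k₂)·C_A^-0.5, so S₂/S₁ = (C_{A,2}/C_{A,1})^-0.5.
= (0.577/2.41)^(-0.5) = (0.2394)^(-0.5) = 2.04.

2.04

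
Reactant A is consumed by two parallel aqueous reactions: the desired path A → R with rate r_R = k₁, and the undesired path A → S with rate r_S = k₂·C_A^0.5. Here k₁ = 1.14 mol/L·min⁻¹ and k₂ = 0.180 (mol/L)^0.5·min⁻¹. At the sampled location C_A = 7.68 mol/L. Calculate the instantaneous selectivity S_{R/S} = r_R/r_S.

2.29

S_{R/S} = r_R/r_S = (k₁)/(k₂·C_A^0.5) = (k₁/k₂)·C_A^-0.5.
= (1.14) / (0.180×7.680^0.5) = 1.140/0.4988 = 2.29.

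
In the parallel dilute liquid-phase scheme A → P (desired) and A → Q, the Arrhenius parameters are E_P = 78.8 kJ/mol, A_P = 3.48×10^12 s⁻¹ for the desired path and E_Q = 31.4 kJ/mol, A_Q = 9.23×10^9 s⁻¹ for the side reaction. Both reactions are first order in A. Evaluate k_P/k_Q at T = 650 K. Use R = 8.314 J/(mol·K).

k_P/k_Q = (A_P/A_Q)·exp[−(E_P−E_Q)/(RT)] = (A_P/A_Q)·exp[(E_Q−E_P)/(RT)].
(E_Q−E_P)/(RT) = (31.4−78.8)×10³/(8.314×650) = -47400/5404 = -8.771.
k_P/k_Q = (3.48×10^12/9.23×10^9)·exp(-8.771) = 377.0 × 1.551×10^-4 = 0.0585.

0.0585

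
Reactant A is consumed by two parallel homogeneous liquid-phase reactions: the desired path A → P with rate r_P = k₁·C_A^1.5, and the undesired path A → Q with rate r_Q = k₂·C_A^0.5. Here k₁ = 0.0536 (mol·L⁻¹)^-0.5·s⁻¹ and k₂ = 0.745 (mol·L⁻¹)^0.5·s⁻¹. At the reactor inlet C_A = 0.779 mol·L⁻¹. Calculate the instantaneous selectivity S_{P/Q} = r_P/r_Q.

0.0560

S_{P/Q} = r_P/r_Q = (k₁·C_A^1.5)/(k₂·C_A^0.5) = (k₁/k₂)·C_A.
= (0.0536×0.7790^1.5) / (0.745×0.7790^0.5) = 0.03685/0.6575 = 0.0560.
Since the desired path is higher order in A, keeping C_A high (PFR or concentrated feed) favours P.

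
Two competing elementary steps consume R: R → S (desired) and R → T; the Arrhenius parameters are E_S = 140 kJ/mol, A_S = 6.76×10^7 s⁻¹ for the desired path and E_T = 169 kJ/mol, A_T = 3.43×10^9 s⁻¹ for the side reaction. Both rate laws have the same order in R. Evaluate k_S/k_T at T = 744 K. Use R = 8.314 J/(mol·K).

Since both paths have the same order in R, the concentration cancels and S_{S/T} = k_S/k_T = (A_S/A_T)·exp[(E_T−E_S)/(RT)].
(E_T−E_S)/(RT) = (169−140)×10³/(8.314×744) = 29000/6186 = 4.688.
k_S/k_T = (6.76×10^7/3.43×10^9)·exp(4.688) = 0.01971 × 108.7 = 2.14.
Since E_S < E_T, lowering the temperature improves selectivity toward S.

2.14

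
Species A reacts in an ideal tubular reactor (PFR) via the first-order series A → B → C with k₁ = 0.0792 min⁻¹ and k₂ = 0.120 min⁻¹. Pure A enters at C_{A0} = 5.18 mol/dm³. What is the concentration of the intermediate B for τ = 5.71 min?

The intermediate concentration in a first-order A→B→C sequence is C_B = k₁C_{A0}(e^(−k₁τ) − e^(−k₂τ))/(k₂−k₁).
e^(−k₁τ) = e^(−0.0792×5.71) = e^(−0.4522) = 0.6362; e^(−k₂τ) = e^(−0.6852) = 0.5040.
C_B = 0.0792×5.18/(0.120−0.0792) × (0.6362−0.5040) = 10.06×0.1322 = 1.329 mol/dm³.

1.33 mol/dm³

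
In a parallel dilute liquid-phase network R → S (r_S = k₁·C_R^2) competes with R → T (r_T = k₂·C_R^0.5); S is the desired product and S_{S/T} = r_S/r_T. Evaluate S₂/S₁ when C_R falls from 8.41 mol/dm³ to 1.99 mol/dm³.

S_{S/T} = (k₁/k₂)·C_R^1.5, so S₂/S₁ = (C_{R,2}/C_{R,1})^1.5.
= (1.99/8.41)^1.5 = (0.2366)^1.5 = 0.115.
Selectivity toward S falls as C_R falls — high-concentration operation is favoured.

0.115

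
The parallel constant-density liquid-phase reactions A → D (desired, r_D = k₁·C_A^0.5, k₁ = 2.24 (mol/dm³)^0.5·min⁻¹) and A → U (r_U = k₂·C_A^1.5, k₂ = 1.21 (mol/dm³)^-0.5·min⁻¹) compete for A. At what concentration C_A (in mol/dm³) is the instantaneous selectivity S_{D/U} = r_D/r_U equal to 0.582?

3.18 mol/dm³

S_{D/U} = (k₁/k₂)·C_A⁻¹ ⇒ C_A = (S·k₂/k₁)^(-1).
= (0.582×1.21/2.24)^(-1) = (0.3144)^(-1) = 3.18 mol/dm³.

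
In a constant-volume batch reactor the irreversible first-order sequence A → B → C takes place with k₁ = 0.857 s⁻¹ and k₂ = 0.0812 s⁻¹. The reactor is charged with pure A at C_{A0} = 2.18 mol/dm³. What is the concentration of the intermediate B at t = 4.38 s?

1.63 mol/dm³

The intermediate concentration in a first-order A→B→C sequence is C_B = k₁C_{A0}(e^(−k₁t) − e^(−k₂t))/(k₂−k₁).
e^(−k₁t) = e^(−0.857×4.38) = e^(−3.754) = 0.02343; e^(−k₂t) = e^(−0.3557) = 0.7007.
C_B = 0.857×2.18/(0.0812−0.857) × (0.02343−0.7007) = (-2.408)×(-0.6773) = 1.631 mol/dm³.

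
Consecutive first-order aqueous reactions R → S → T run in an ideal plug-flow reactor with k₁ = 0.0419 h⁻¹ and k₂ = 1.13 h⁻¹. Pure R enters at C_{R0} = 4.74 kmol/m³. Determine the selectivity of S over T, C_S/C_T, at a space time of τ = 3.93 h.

Solving the coupled first-order balances gives C_S(τ) = [k₁/(k₂−k₁)]·C_{R0}·(e^(−k₁τ) − e^(−k₂τ)).
e^(−k₁τ) = e^(−0.0419×3.93) = e^(−0.1647) = 0.8482; e^(−k₂τ) = e^(−4.441) = 0.01179.
C_S = 0.0419×4.74/(1.13−0.0419) × (0.8482−0.01179) = 0.1825×0.8364 = 0.1527 kmol/m³.
C_R = C_{R0}e^(−k₁τ) = 4.020 kmol/m³, so C_T = C_{R0}−C_R−C_S = 0.5670 kmol/m³; C_S/C_T = 0.269.

0.269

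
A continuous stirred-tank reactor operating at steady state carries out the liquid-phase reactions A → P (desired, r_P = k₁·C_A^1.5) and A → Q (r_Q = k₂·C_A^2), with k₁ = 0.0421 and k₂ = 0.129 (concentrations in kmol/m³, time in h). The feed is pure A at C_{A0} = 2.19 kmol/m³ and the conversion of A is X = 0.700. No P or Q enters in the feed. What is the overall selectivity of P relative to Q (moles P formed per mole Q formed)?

Exit C_A = C_{A0}(1−X) = 2.19×0.300 = 0.6570 kmol/m³.
A CSTR operates uniformly at the exit composition, giving r_P = 0.02242 and r_Q = 0.05568 (each k·C_A^n at C_A = 0.6570).
Overall selectivity = C_P/C_Q = r_Pτ/(r_Qτ) = r_P/r_Q = 0.403.

0.403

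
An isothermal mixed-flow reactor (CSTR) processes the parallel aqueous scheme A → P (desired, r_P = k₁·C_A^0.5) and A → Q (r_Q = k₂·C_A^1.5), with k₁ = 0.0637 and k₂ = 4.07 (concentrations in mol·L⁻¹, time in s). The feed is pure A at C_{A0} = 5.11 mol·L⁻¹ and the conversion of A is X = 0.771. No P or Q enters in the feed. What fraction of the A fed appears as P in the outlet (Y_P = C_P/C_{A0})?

Exit C_A = C_{A0}(1−X) = 5.11×0.229 = 1.170 mol·L⁻¹.
A CSTR operates uniformly at the exit composition, giving r_P = 0.06891 and r_Q = 5.152 (each k·C_A^n at C_A = 1.170).
Fraction of consumed A going to P: r_P/(r_P+r_Q) = 0.01320.
C_P = 0.01320·C_{A0}·X = 0.01320×5.11×0.771 = 0.0520 mol·L⁻¹; Y_P = C_P/C_{A0} = 0.0102.

0.0102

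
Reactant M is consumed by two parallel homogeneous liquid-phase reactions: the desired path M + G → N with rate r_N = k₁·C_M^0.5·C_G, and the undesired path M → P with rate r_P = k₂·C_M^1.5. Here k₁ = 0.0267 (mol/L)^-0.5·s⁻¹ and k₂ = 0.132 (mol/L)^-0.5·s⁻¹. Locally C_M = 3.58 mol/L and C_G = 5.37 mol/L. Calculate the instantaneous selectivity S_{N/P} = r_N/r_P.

S_{N/P} = r_N/r_P = (k₁·C_M^0.5·C_G)/(k₂·C_M^1.5) = (k₁/k₂)·C_M⁻¹·C_G.
= (0.0267×3.580^0.5×5.370) / (0.132×3.580^1.5) = 0.2713/0.8941 = 0.303.
The undesired path is higher order in M, so low C_M (CSTR or dilute feed) favours N.

0.303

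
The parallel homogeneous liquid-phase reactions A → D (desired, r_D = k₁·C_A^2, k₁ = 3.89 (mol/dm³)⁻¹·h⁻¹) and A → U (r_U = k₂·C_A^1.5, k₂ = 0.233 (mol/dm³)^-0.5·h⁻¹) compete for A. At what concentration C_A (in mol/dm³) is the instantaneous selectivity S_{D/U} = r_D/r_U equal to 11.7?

S_{D/U} = (k₁/k₂)·C_A^0.5 ⇒ C_A = (S·k₂/k₁)^(2).
= (11.7×0.233/3.89)^(2) = (0.7008)^(2) = 0.491 mol/dm³.

0.491 mol/dm³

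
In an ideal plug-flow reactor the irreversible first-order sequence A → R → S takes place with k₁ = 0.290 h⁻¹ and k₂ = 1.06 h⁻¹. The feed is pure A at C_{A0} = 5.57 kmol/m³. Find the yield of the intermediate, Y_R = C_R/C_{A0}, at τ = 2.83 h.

0.147

Solving the coupled first-order balances gives C_R(τ) = [k₁/(k₂−k₁)]·C_{A0}·(e^(−k₁τ) − e^(−k₂τ)).
e^(−k₁τ) = e^(−0.290×2.83) = e^(−0.8207) = 0.4401; e^(−k₂τ) = e^(−3.000) = 0.04980.
C_R = 0.290×5.57/(1.06−0.290) × (0.4401−0.04980) = 2.098×0.3903 = 0.8188 kmol/m³.
Y_R = C_R/C_{A0} = 0.8188/5.57 = 0.147.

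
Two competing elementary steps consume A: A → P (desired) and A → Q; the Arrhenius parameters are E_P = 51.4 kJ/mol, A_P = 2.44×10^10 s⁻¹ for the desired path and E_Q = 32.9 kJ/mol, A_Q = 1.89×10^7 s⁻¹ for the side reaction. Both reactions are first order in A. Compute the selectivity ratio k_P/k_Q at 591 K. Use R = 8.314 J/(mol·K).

With equal orders, S_{P/Q} = k_P/k_Q = (A_P/A_Q)·exp[(E_Q−E_P)/(RT)].
(E_Q−E_P)/(RT) = (32.9−51.4)×10³/(8.314×591) = -18500/4914 = -3.765.
k_P/k_Q = (2.44×10^10/1.89×10^7)·exp(-3.765) = 1291 × 0.02317 = 29.9.

29.9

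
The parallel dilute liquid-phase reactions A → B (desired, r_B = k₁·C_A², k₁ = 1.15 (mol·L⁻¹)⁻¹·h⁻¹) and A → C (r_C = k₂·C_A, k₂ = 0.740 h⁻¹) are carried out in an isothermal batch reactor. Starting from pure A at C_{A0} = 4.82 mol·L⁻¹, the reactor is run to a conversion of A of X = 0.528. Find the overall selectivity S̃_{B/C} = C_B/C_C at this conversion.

5.31

C_A = C_{A0}(1−X) = 2.275 mol·L⁻¹.
Along a PFR/batch, dC_C/dC_A = −r_C/(r_B+r_C) = −k₂/(k₂+k₁·C_A).
Integrating from C_{A0} to C_A: C_C = (0.740/1.15)·ln[(0.740+1.15·4.82)/(0.740+1.15·2.28)] = 0.6435·ln(6.283/3.356) = 0.4035 mol·L⁻¹.
Then C_B = (C_{A0}−C_A) − C_C = 2.545 − 0.4035 = 2.141 mol·L⁻¹.
S̃_{B/C} = C_B/C_C = 2.141/0.4035 = 5.31.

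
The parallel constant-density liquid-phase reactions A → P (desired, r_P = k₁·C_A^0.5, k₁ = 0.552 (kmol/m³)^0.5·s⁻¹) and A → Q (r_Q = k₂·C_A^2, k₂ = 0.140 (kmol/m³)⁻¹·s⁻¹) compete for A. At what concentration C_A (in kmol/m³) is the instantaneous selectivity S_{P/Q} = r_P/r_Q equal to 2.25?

S_{P/Q} = (k₁/k₂)·C_A^-1.5 ⇒ C_A = (S·k₂/k₁)^(1/(-1.5)).
= (2.25×0.140/0.552)^(-0.6667) = (0.5707)^(-0.6667) = 1.45 kmol/m³.

1.45 kmol/m³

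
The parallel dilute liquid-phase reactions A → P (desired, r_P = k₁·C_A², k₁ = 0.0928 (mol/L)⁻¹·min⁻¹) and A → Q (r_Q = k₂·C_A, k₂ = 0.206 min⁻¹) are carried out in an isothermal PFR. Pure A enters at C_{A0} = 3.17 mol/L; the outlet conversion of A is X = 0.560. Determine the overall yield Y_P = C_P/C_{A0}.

0.280

C_A = C_{A0}(1−X) = 1.395 mol/L.
Along a PFR/batch, dC_Q/dC_A = −r_Q/(r_P+r_Q) = −k₂/(k₂+k₁·C_A).
Integrating from C_{A0} to C_A: C_Q = (0.206/0.0928)·ln[(0.206+0.0928·3.17)/(0.206+0.0928·1.39)] = 2.220·ln(0.5002/0.3354) = 0.8869 mol/L.
Then C_P = (C_{A0}−C_A) − C_Q = 1.775 − 0.8869 = 0.8883 mol/L.
Y_P = C_P/C_{A0} = 0.8883/3.17 = 0.280.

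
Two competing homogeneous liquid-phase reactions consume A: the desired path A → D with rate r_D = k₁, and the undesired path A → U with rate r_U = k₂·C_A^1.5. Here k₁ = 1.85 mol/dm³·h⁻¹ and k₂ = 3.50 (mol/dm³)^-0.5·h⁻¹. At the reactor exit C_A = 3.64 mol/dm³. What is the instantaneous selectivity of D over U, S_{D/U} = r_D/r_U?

S_{D/U} = r_D/r_U = (k₁)/(k₂·C_A^1.5) = (k₁/k₂)·C_A^-1.5.
= (1.85) / (3.50×3.640^1.5) = 1.850/24.31 = 0.0761.

0.0761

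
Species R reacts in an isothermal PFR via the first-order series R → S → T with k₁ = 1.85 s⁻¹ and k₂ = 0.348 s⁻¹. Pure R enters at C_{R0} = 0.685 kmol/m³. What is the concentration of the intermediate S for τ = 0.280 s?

0.263 kmol/m³

For first-order series with pure R initially, C_S(τ) = k₁C_{R0}/(k₂−k₁)·(e^(−k₁τ) − e^(−k₂τ)).
e^(−k₁τ) = e^(−1.85×0.280) = e^(−0.5180) = 0.5957; e^(−k₂τ) = e^(−0.09744) = 0.9072.
C_S = 1.85×0.685/(0.348−1.85) × (0.5957−0.9072) = (-0.8437)×(-0.3114) = 0.2628 kmol/m³.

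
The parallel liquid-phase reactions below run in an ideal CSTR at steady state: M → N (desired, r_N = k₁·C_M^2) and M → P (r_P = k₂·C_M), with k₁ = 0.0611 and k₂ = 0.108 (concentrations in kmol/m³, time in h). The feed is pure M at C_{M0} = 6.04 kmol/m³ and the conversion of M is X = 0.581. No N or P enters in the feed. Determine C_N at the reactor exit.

2.07 kmol/m³

Exit C_M = C_{M0}(1−X) = 6.04×0.419 = 2.531 kmol/m³.
Rates in a CSTR are evaluated at the outlet concentration: r_N = 0.0611×2.531^2 = 0.3913, r_P = 0.108×2.531 = 0.2733.
Fraction of consumed M going to N: r_N/(r_N+r_P) = 0.5888.
C_N = 0.5888·C_{M0}·X = 0.5888×6.04×0.581 = 2.07 kmol/m³.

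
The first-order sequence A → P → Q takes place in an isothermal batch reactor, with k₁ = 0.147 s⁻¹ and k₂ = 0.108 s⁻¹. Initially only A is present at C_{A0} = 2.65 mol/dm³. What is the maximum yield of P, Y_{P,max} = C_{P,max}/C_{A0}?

0.426

For a first-order series the maximum intermediate yield is C_{P,max}/C_{A0} = (k₁/k₂)^[k₂/(k₂−k₁)].
= (0.147/0.108)^(0.108/(0.108−0.147)) = (1.361)^(-2.769) = 0.4258.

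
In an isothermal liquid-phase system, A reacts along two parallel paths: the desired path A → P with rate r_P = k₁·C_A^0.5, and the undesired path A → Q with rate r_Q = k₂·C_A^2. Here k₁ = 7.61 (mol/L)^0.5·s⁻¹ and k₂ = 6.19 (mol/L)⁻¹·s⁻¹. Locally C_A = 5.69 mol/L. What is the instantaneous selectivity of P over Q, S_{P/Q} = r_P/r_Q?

0.0906

S_{P/Q} = r_P/r_Q = (k₁·C_A^0.5)/(k₂·C_A^2) = (k₁/k₂)·C_A^-1.5.
= (7.61×5.690^0.5) / (6.19×5.690^2) = 18.15/200.4 = 0.0906.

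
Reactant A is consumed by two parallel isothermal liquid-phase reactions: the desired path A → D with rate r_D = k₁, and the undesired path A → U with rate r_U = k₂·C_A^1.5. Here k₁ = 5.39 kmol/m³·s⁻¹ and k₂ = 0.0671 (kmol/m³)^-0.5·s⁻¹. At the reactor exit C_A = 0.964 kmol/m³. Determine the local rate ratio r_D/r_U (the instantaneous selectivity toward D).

S_{D/U} = r_D/r_U = (k₁)/(k₂·C_A^1.5) = (k₁/k₂)·C_A^-1.5.
= (5.39) / (0.0671×0.9640^1.5) = 5.390/0.06351 = 84.9.
The undesired path is higher order in A, so low C_A (CSTR or dilute feed) favours D.

84.9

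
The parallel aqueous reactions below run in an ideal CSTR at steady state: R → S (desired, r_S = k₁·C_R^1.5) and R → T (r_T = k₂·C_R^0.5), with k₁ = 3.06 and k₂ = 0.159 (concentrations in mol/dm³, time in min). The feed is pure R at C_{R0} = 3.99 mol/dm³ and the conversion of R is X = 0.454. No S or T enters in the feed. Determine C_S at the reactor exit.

1.77 mol/dm³

Exit C_R = C_{R0}(1−X) = 3.99×0.546 = 2.179 mol/dm³.
Rates in a CSTR are evaluated at the outlet concentration: r_S = 3.06×2.179^1.5 = 9.839, r_T = 0.159×2.179^0.5 = 0.2347.
Fraction of consumed R going to S: r_S/(r_S+r_T) = 0.9767.
C_S = 0.9767·C_{R0}·X = 0.9767×3.99×0.454 = 1.77 mol/dm³.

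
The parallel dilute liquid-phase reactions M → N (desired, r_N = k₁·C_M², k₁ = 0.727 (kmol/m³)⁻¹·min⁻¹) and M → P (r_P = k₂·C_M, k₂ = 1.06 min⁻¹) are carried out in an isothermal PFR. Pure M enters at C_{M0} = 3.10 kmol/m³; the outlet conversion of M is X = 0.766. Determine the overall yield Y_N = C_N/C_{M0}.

0.420

C_M = C_{M0}(1−X) = 0.7254 kmol/m³.
Along a PFR/batch, dC_P/dC_M = −r_P/(r_N+r_P) = −k₂/(k₂+k₁·C_M).
Integrating from C_{M0} to C_M: C_P = (1.06/0.727)·ln[(1.06+0.727·3.10)/(1.06+0.727·0.725)] = 1.458·ln(3.314/1.587) = 1.073 kmol/m³.
Then C_N = (C_{M0}−C_M) − C_P = 2.375 − 1.073 = 1.301 kmol/m³.
Y_N = C_N/C_{M0} = 1.301/3.10 = 0.420.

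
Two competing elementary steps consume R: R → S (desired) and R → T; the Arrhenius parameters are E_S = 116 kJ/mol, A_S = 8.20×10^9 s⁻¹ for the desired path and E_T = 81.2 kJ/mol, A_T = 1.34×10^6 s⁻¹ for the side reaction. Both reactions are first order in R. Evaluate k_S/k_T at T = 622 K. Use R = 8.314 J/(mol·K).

7.31

Since both paths have the same order in R, the concentration cancels and S_{S/T} = k_S/k_T = (A_S/A_T)·exp[(E_T−E_S)/(RT)].
(E_T−E_S)/(RT) = (81.2−116)×10³/(8.314×622) = -34800/5171 = -6.729.
k_S/k_T = (8.20×10^9/1.34×10^6)·exp(-6.729) = 6119 × 0.001195 = 7.31.
Since E_S > E_T, raising the temperature improves selectivity toward S.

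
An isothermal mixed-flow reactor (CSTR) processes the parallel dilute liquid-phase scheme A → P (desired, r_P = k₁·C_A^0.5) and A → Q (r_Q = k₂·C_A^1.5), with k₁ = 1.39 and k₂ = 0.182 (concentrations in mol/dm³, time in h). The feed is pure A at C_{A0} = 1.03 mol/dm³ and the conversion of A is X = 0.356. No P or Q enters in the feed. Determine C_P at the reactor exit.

Exit C_A = C_{A0}(1−X) = 1.03×0.644 = 0.6633 mol/dm³.
A CSTR operates uniformly at the exit composition, giving r_P = 1.132 and r_Q = 0.09832 (each k·C_A^n at C_A = 0.6633).
Fraction of consumed A going to P: r_P/(r_P+r_Q) = 0.9201.
C_P = 0.9201·C_{A0}·X = 0.9201×1.03×0.356 = 0.337 mol/dm³.

0.337 mol/dm³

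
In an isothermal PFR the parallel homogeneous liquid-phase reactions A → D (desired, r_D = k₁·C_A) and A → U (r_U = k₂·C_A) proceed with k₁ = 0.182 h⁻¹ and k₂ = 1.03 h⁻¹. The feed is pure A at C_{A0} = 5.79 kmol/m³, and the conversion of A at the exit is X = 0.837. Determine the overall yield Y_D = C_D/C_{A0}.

0.126

C_A = C_{A0}(1−X) = 0.9438 kmol/m³.
Both paths are first order in A, so the instantaneous fraction to D is constant: dC_D/d(−C_A) = k₁/(k₁+k₂) = 0.1502.
C_D = 0.1502·(C_{A0}−C_A) = 0.1502×4.846 = 0.728 kmol/m³.
Y_D = C_D/C_{A0} = 0.7277/5.79 = 0.126.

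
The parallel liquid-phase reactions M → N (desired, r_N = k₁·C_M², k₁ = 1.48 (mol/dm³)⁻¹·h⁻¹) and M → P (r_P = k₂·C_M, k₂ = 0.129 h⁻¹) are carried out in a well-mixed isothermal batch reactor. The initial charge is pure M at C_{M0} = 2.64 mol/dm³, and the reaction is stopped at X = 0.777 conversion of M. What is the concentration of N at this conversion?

1.93 mol/dm³

C_M = C_{M0}(1−X) = 0.5887 mol/dm³.
Along a PFR/batch, dC_P/dC_M = −r_P/(r_N+r_P) = −k₂/(k₂+k₁·C_M).
Integrating from C_{M0} to C_M: C_P = (0.129/1.48)·ln[(0.129+1.48·2.64)/(0.129+1.48·0.589)] = 0.08716·ln(4.036/1.000) = 0.1216 mol/dm³.
Then C_N = (C_{M0}−C_M) − C_P = 2.051 − 0.1216 = 1.930 mol/dm³.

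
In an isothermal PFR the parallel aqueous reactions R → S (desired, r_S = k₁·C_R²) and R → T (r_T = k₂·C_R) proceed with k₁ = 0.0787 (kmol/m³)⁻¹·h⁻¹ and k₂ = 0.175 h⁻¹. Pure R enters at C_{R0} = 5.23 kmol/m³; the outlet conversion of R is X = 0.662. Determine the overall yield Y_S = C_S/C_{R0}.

0.396

C_R = C_{R0}(1−X) = 1.768 kmol/m³.
Along a PFR/batch, dC_T/dC_R = −r_T/(r_S+r_T) = −k₂/(k₂+k₁·C_R).
Integrating from C_{R0} to C_R: C_T = (0.175/0.0787)·ln[(0.175+0.0787·5.23)/(0.175+0.0787·1.77)] = 2.224·ln(0.5866/0.3141) = 1.389 kmol/m³.
Then C_S = (C_{R0}−C_R) − C_T = 3.462 − 1.389 = 2.073 kmol/m³.
Y_S = C_S/C_{R0} = 2.073/5.23 = 0.396.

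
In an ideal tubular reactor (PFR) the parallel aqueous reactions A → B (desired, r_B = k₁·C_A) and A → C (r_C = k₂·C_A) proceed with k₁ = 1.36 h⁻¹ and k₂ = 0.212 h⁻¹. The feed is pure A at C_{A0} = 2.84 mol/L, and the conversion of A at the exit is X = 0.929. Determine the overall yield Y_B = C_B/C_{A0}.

C_A = C_{A0}(1−X) = 0.2016 mol/L.
Both paths are first order in A, so the instantaneous fraction to B is constant: dC_B/d(−C_A) = k₁/(k₁+k₂) = 0.8651.
C_B = 0.8651·(C_{A0}−C_A) = 0.8651×2.638 = 2.28 mol/L.
Y_B = C_B/C_{A0} = 2.283/2.84 = 0.804.

0.804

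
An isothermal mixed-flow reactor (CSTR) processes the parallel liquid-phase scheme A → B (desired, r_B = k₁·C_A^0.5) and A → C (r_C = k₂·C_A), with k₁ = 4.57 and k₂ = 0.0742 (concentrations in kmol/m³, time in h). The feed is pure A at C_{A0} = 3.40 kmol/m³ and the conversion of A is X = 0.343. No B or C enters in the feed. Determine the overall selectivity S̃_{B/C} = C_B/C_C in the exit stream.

41.2

Exit C_A = C_{A0}(1−X) = 3.40×0.657 = 2.234 kmol/m³.
In a CSTR the entire volume is at exit conditions, so r_B = 4.57×2.234^0.5 = 6.830 and r_C = 0.0742×2.234 = 0.1657.
Overall selectivity = C_B/C_C = r_Bτ/(r_Cτ) = r_B/r_C = 41.2.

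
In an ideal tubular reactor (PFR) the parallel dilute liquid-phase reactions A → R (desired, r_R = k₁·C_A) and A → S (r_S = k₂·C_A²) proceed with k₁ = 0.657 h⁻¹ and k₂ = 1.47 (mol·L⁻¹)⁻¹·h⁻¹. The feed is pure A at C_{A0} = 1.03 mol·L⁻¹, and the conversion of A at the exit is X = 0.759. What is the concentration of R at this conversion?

0.337 mol·L⁻¹

C_A = C_{A0}(1−X) = 0.2482 mol·L⁻¹.
Along a PFR/batch, dC_R/dC_A = −r_R/(r_R+r_S) = −k₁/(k₁+k₂·C_A).
Integrating from C_{A0} to C_A: C_R = (0.657/1.47)·ln[(0.657+1.47·1.03)/(0.657+1.47·0.248)] = 0.4469·ln(2.171/1.022) = 0.3368 mol·L⁻¹.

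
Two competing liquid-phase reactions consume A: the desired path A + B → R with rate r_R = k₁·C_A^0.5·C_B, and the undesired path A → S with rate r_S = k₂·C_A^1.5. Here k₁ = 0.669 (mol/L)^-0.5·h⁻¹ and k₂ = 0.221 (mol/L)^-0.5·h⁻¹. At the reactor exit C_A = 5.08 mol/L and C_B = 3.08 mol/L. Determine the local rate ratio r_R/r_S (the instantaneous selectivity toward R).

S_{R/S} = r_R/r_S = (k₁·C_A^0.5·C_B)/(k₂·C_A^1.5) = (k₁/k₂)·C_A⁻¹·C_B.
= (0.669×5.080^0.5×3.080) / (0.221×5.080^1.5) = 4.644/2.530 = 1.84.
The undesired path is higher order in A, so low C_A (CSTR or dilute feed) favours R.

1.84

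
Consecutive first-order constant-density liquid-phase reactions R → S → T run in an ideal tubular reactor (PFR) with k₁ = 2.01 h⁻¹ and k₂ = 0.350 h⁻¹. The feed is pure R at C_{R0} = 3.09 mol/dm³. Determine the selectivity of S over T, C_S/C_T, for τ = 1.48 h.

Solving the coupled first-order balances gives C_S(τ) = [k₁/(k₂−k₁)]·C_{R0}·(e^(−k₁τ) − e^(−k₂τ)).
e^(−k₁τ) = e^(−2.01×1.48) = e^(−2.975) = 0.05106; e^(−k₂τ) = e^(−0.5180) = 0.5957.
C_S = 2.01×3.09/(0.350−2.01) × (0.05106−0.5957) = (-3.742)×(-0.5447) = 2.038 mol/dm³.
C_R = C_{R0}e^(−k₁τ) = 0.1578 mol/dm³, so C_T = C_{R0}−C_R−C_S = 0.8944 mol/dm³; C_S/C_T = 2.28.

2.28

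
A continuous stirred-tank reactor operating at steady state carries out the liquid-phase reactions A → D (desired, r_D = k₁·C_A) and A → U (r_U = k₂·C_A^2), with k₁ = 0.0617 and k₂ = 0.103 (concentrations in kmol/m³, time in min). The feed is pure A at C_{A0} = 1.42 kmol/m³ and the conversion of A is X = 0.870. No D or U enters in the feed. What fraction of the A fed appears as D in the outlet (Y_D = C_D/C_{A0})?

0.665

Exit C_A = C_{A0}(1−X) = 1.42×0.130 = 0.1846 kmol/m³.
In a CSTR the entire volume is at exit conditions, so r_D = 0.0617×0.1846 = 0.01139 and r_U = 0.103×0.1846^2 = 0.003510.
Fraction of consumed A going to D: r_D/(r_D+r_U) = 0.7644.
C_D = 0.7644·C_{A0}·X = 0.7644×1.42×0.870 = 0.944 kmol/m³; Y_D = C_D/C_{A0} = 0.665.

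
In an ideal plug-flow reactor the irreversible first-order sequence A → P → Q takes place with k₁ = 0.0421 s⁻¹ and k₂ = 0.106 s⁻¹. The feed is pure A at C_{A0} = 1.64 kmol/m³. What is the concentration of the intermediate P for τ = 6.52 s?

0.280 kmol/m³

For first-order series with pure A initially, C_P(τ) = k₁C_{A0}/(k₂−k₁)·(e^(−k₁τ) − e^(−k₂τ)).
e^(−k₁τ) = e^(−0.0421×6.52) = e^(−0.2745) = 0.7600; e^(−k₂τ) = e^(−0.6911) = 0.5010.
C_P = 0.0421×1.64/(0.106−0.0421) × (0.7600−0.5010) = 1.081×0.2589 = 0.2798 kmol/m³.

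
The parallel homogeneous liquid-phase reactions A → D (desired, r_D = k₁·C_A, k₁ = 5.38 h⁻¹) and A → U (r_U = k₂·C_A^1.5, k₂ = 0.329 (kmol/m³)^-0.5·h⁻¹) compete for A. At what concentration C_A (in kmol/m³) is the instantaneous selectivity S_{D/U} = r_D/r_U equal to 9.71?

S_{D/U} = (k₁/k₂)·C_A^-0.5 ⇒ C_A = (S·k₂/k₁)^(-2).
= (9.71×0.329/5.38)^(-2) = (0.5938)^(-2) = 2.84 kmol/m³.

2.84 kmol/m³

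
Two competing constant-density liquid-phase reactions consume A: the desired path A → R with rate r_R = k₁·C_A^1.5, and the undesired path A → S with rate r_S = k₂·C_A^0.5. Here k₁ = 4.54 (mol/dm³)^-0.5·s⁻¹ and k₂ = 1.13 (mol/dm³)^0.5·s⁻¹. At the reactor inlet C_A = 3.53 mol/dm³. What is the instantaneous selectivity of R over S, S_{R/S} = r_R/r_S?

S_{R/S} = r_R/r_S = (k₁·C_A^1.5)/(k₂·C_A^0.5) = (k₁/k₂)·C_A.
= (4.54×3.530^1.5) / (1.13×3.530^0.5) = 30.11/2.123 = 14.2.

14.2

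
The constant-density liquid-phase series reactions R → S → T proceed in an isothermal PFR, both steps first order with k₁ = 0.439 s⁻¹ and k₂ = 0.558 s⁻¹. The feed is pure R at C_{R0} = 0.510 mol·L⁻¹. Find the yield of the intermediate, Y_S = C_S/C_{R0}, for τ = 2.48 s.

The intermediate concentration in a first-order A→B→C sequence is C_S = k₁C_{R0}(e^(−k₁τ) − e^(−k₂τ))/(k₂−k₁).
e^(−k₁τ) = e^(−0.439×2.48) = e^(−1.089) = 0.3366; e^(−k₂τ) = e^(−1.384) = 0.2506.
C_S = 0.439×0.510/(0.558−0.439) × (0.3366−0.2506) = 1.881×0.08603 = 0.1619 mol·L⁻¹.
Y_S = C_S/C_{R0} = 0.1619/0.510 = 0.317.

0.317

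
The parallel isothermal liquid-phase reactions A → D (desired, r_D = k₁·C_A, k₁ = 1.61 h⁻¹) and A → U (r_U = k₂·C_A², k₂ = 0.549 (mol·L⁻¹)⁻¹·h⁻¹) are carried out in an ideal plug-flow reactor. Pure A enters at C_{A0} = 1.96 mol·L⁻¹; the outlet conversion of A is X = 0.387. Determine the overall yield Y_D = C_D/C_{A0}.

0.252

C_A = C_{A0}(1−X) = 1.201 mol·L⁻¹.
Along a PFR/batch, dC_D/dC_A = −r_D/(r_D+r_U) = −k₁/(k₁+k₂·C_A).
Integrating from C_{A0} to C_A: C_D = (1.61/0.549)·ln[(1.61+0.549·1.96)/(1.61+0.549·1.20)] = 2.933·ln(2.686/2.270) = 0.4940 mol·L⁻¹.
Y_D = C_D/C_{A0} = 0.4940/1.96 = 0.252.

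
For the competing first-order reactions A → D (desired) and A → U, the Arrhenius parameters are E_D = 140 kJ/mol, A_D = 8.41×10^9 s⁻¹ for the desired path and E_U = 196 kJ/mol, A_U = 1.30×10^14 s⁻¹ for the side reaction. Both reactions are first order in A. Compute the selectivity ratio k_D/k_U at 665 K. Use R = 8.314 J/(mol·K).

Since both paths have the same order in A, the concentration cancels and S_{D/U} = k_D/k_U = (A_D/A_U)·exp[(E_U−E_D)/(RT)].
(E_U−E_D)/(RT) = (196−140)×10³/(8.314×665) = 56000/5529 = 10.13.
k_D/k_U = (8.41×10^9/1.30×10^14)·exp(10.13) = 6.469×10^-5 × 25053 = 1.62.

1.62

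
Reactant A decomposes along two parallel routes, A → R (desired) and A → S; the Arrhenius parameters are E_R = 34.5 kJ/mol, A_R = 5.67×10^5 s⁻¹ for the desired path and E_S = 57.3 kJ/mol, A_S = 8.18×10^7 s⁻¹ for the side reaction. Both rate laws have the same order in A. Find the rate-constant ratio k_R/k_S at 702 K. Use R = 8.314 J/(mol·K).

Since both paths have the same order in A, the concentration cancels and S_{R/S} = k_R/k_S = (A_R/A_S)·exp[(E_S−E_R)/(RT)].
(E_S−E_R)/(RT) = (57.3−34.5)×10³/(8.314×702) = 22800/5836 = 3.906.
k_R/k_S = (5.67×10^5/8.18×10^7)·exp(3.906) = 0.006932 × 49.72 = 0.345.

0.345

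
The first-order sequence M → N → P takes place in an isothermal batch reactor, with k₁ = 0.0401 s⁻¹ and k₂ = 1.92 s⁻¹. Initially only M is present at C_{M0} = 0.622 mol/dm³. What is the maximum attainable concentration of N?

0.0120 mol/dm³

At the optimum, C_{N,max}/C_{M0} = (k₁/k₂)^[k₂/(k₂−k₁)].
= (0.0401/1.92)^(1.92/(1.92−0.0401)) = (0.02089)^(1.021) = 0.01923.
C_{N,max} = 0.01923×0.622 = 0.0120 mol/dm³.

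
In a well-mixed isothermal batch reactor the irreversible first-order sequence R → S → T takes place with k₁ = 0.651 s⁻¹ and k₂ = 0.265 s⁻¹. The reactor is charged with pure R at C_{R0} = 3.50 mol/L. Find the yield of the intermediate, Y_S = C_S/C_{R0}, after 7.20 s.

The intermediate concentration in a first-order A→B→C sequence is C_S = k₁C_{R0}(e^(−k₁t) − e^(−k₂t))/(k₂−k₁).
e^(−k₁t) = e^(−0.651×7.20) = e^(−4.687) = 0.009212; e^(−k₂t) = e^(−1.908) = 0.1484.
C_S = 0.651×3.50/(0.265−0.651) × (0.009212−0.1484) = (-5.903)×(-0.1392) = 0.8215 mol/L.
Y_S = C_S/C_{R0} = 0.8215/3.50 = 0.235.

0.235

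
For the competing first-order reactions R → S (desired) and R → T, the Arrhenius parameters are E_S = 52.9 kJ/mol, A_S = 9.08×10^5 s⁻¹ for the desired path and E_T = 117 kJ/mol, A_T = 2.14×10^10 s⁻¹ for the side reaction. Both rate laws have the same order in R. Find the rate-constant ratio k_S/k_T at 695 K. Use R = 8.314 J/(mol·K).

k_S/k_T = (A_S/A_T)·exp[−(E_S−E_T)/(RT)] = (A_S/A_T)·exp[(E_T−E_S)/(RT)].
(E_T−E_S)/(RT) = (117−52.9)×10³/(8.314×695) = 64100/5778 = 11.09.
k_S/k_T = (9.08×10^5/2.14×10^10)·exp(11.09) = 4.243×10^-5 × 65733 = 2.79.
Since E_S < E_T, lowering the temperature improves selectivity toward S.

2.79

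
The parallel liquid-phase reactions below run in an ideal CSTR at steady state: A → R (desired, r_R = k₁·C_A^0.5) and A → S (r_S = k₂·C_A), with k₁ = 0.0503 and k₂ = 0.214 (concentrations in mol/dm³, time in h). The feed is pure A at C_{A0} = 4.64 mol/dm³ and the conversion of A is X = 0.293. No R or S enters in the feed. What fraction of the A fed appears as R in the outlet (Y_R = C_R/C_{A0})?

Exit C_A = C_{A0}(1−X) = 4.64×0.707 = 3.280 mol/dm³.
Rates in a CSTR are evaluated at the outlet concentration: r_R = 0.0503×3.280^0.5 = 0.09110, r_S = 0.214×3.280 = 0.7020.
Fraction of consumed A going to R: r_R/(r_R+r_S) = 0.1149.
C_R = 0.1149·C_{A0}·X = 0.1149×4.64×0.293 = 0.156 mol/dm³; Y_R = C_R/C_{A0} = 0.0337.

0.0337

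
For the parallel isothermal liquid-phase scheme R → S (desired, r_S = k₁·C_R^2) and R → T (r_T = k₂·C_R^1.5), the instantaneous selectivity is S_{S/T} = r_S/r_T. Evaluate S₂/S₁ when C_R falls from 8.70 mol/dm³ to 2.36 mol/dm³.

0.521

S_{S/T} = (k₁/k₂)·C_R^0.5, so S₂/S₁ = (C_{R,2}/C_{R,1})^0.5.
= (2.36/8.70)^0.5 = (0.2713)^0.5 = 0.521.
Selectivity toward S falls as C_R falls — high-concentration operation is favoured.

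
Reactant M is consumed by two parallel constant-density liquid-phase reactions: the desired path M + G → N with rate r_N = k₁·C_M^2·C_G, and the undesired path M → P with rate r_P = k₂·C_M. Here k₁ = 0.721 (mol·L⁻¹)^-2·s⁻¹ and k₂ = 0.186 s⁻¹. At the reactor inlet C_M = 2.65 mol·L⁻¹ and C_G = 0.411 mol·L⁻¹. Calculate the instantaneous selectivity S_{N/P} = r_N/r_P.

4.22

S_{N/P} = r_N/r_P = (k₁·C_M^2·C_G)/(k₂·C_M) = (k₁/k₂)·C_M·C_G.
= (0.721×2.650^2×0.4110) / (0.186×2.650) = 2.081/0.4929 = 4.22.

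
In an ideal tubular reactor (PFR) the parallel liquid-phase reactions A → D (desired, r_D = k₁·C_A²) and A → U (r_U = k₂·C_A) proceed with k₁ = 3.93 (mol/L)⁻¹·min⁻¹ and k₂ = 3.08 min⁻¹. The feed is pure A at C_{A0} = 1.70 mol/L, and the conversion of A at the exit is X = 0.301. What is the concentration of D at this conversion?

C_A = C_{A0}(1−X) = 1.188 mol/L.
Along a PFR/batch, dC_U/dC_A = −r_U/(r_D+r_U) = −k₂/(k₂+k₁·C_A).
Integrating from C_{A0} to C_A: C_U = (3.08/3.93)·ln[(3.08+3.93·1.70)/(3.08+3.93·1.19)] = 0.7837·ln(9.761/7.750) = 0.1808 mol/L.
Then C_D = (C_{A0}−C_A) − C_U = 0.5117 − 0.1808 = 0.3309 mol/L.

0.331 mol/L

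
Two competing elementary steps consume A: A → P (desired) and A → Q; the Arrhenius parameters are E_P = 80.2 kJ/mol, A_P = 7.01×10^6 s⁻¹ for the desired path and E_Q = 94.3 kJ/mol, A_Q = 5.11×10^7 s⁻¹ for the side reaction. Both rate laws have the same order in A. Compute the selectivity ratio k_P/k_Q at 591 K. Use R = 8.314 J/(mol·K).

k_P/k_Q = (A_P/A_Q)·exp[−(E_P−E_Q)/(RT)] = (A_P/A_Q)·exp[(E_Q−E_P)/(RT)].
(E_Q−E_P)/(RT) = (94.3−80.2)×10³/(8.314×591) = 14100/4914 = 2.870.
k_P/k_Q = (7.01×10^6/5.11×10^7)·exp(2.870) = 0.1372 × 17.63 = 2.42.
Since E_P < E_Q, lowering the temperature improves selectivity toward P.

2.42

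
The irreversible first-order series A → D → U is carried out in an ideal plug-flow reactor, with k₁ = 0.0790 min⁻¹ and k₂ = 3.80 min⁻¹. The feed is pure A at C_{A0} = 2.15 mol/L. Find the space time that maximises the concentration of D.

1.04 min

The intermediate peaks when r₁ = r₂, i.e. k₁e^(−k₁τ) = k₂e^(−k₂τ), giving τ_opt = ln(k₂/k₁)/(k₂−k₁).
= ln(3.80/0.0790)/(3.80−0.0790) = ln(48.10)/3.721 = 3.873/3.721 = 1.04 min.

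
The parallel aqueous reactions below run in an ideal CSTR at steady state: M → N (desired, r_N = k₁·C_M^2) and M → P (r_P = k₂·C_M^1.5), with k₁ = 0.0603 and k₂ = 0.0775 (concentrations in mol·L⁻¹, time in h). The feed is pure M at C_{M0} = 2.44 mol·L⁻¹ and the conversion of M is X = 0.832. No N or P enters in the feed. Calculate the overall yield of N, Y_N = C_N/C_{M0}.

0.277

Exit C_M = C_{M0}(1−X) = 2.44×0.168 = 0.4099 mol·L⁻¹.
In a CSTR the entire volume is at exit conditions, so r_N = 0.0603×0.4099^2 = 0.01013 and r_P = 0.0775×0.4099^1.5 = 0.02034.
Fraction of consumed M going to N: r_N/(r_N+r_P) = 0.3325.
C_N = 0.3325·C_{M0}·X = 0.3325×2.44×0.832 = 0.675 mol·L⁻¹; Y_N = C_N/C_{M0} = 0.277.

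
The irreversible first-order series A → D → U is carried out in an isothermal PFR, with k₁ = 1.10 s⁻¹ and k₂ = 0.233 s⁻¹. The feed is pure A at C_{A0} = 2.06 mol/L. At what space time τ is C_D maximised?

Setting dC_D/dτ = 0 gives τ_opt = ln(k₂/k₁)/(k₂−k₁).
= ln(0.233/1.10)/(0.233−1.10) = ln(0.2118)/-0.8670 = -1.552/-0.8670 = 1.79 s.

1.79 s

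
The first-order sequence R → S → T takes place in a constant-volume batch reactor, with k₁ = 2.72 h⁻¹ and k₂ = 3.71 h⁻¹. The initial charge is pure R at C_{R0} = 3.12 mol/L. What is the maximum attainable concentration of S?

0.975 mol/L

Evaluating C_S at t_opt = ln(k₂/k₁)/(k₂−k₁) gives C_{S,max}/C_{R0} = (k₁/k₂)^[k₂/(k₂−k₁)].
= (2.72/3.71)^(3.71/(3.71−2.72)) = (0.7332)^(3.747) = 0.3125.
C_{S,max} = 0.3125×3.12 = 0.975 mol/L.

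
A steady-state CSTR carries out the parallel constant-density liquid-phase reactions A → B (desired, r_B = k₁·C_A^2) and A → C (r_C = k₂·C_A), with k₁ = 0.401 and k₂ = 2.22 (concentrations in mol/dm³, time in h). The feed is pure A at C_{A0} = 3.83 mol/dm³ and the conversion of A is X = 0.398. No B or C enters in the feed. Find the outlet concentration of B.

Exit C_A = C_{A0}(1−X) = 3.83×0.602 = 2.306 mol/dm³.
In a CSTR the entire volume is at exit conditions, so r_B = 0.401×2.306^2 = 2.132 and r_C = 2.22×2.306 = 5.119.
Fraction of consumed A going to B: r_B/(r_B+r_C) = 0.2940.
C_B = 0.2940·C_{A0}·X = 0.2940×3.83×0.398 = 0.448 mol/dm³.

0.448 mol/dm³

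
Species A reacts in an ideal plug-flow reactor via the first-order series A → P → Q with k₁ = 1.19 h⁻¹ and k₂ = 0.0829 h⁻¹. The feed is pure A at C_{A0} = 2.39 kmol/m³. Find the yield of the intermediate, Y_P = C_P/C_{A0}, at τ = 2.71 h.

0.816

The intermediate concentration in a first-order A→B→C sequence is C_P = k₁C_{A0}(e^(−k₁τ) − e^(−k₂τ))/(k₂−k₁).
e^(−k₁τ) = e^(−1.19×2.71) = e^(−3.225) = 0.03976; e^(−k₂τ) = e^(−0.2247) = 0.7988.
C_P = 1.19×2.39/(0.0829−1.19) × (0.03976−0.7988) = (-2.569)×(-0.7590) = 1.950 kmol/m³.
Y_P = C_P/C_{A0} = 1.950/2.39 = 0.816.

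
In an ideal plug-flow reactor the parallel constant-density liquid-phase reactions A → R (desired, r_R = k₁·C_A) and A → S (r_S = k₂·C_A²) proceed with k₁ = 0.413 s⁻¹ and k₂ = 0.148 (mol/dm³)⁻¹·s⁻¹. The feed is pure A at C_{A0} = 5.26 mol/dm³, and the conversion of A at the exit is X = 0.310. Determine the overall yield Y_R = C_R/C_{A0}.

0.120

C_A = C_{A0}(1−X) = 3.629 mol/dm³.
Along a PFR/batch, dC_R/dC_A = −r_R/(r_R+r_S) = −k₁/(k₁+k₂·C_A).
Integrating from C_{A0} to C_A: C_R = (0.413/0.148)·ln[(0.413+0.148·5.26)/(0.413+0.148·3.63)] = 2.791·ln(1.191/0.9502) = 0.6316 mol/dm³.
Y_R = C_R/C_{A0} = 0.6316/5.26 = 0.120.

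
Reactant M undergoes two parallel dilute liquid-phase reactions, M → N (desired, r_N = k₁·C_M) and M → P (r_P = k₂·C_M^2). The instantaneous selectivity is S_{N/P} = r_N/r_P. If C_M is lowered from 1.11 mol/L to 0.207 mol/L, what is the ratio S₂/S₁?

S_{N/P} = (k₁/k₂)·C_M⁻¹, so S₂/S₁ = (C_{M,2}/C_{M,1})⁻¹.
= 1.11/0.207 = 5.36.
Selectivity toward N rises as C_M falls — low-concentration operation is favoured.

5.36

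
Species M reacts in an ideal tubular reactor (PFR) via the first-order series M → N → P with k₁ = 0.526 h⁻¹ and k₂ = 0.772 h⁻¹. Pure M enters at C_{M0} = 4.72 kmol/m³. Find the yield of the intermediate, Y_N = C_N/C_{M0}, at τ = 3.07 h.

0.225

The intermediate concentration in a first-order A→B→C sequence is C_N = k₁C_{M0}(e^(−k₁τ) − e^(−k₂τ))/(k₂−k₁).
e^(−k₁τ) = e^(−0.526×3.07) = e^(−1.615) = 0.1989; e^(−k₂τ) = e^(−2.370) = 0.09348.
C_N = 0.526×4.72/(0.772−0.526) × (0.1989−0.09348) = 10.09×0.1054 = 1.064 kmol/m³.
Y_N = C_N/C_{M0} = 1.064/4.72 = 0.225.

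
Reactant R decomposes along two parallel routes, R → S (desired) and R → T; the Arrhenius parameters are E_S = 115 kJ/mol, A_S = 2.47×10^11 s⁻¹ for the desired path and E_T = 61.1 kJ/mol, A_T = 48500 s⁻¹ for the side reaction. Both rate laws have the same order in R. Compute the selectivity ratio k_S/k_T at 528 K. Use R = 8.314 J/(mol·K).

23.7

With equal orders, S_{S/T} = k_S/k_T = (A_S/A_T)·exp[(E_T−E_S)/(RT)].
(E_T−E_S)/(RT) = (61.1−115)×10³/(8.314×528) = -53900/4390 = -12.28.
k_S/k_T = (2.47×10^11/48500)·exp(-12.28) = 5.093×10^6 × 4.651×10^-6 = 23.7.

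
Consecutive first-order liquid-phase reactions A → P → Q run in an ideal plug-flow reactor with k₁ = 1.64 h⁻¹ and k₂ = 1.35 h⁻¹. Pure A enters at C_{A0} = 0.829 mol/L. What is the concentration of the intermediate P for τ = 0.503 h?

Solving the coupled first-order balances gives C_P(τ) = [k₁/(k₂−k₁)]·C_{A0}·(e^(−k₁τ) − e^(−k₂τ)).
e^(−k₁τ) = e^(−1.64×0.503) = e^(−0.8249) = 0.4383; e^(−k₂τ) = e^(−0.6791) = 0.5071.
C_P = 1.64×0.829/(1.35−1.64) × (0.4383−0.5071) = (-4.688)×(-0.06883) = 0.3227 mol/L.

0.323 mol/L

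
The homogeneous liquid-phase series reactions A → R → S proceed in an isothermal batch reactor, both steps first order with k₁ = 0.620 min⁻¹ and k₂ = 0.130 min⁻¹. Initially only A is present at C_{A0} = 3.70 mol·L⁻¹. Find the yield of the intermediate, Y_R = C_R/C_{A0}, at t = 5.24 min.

For first-order series with pure A initially, C_R(t) = k₁C_{A0}/(k₂−k₁)·(e^(−k₁t) − e^(−k₂t)).
e^(−k₁t) = e^(−0.620×5.24) = e^(−3.249) = 0.03882; e^(−k₂t) = e^(−0.6812) = 0.5060.
C_R = 0.620×3.70/(0.130−0.620) × (0.03882−0.5060) = (-4.682)×(-0.4672) = 2.187 mol·L⁻¹.
Y_R = C_R/C_{A0} = 2.187/3.70 = 0.591.

0.591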